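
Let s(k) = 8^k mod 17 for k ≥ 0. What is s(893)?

Computing terms: s(0) = 1; s(1) = 8; s(2) = 13; s(3) = 2; s(4) = 16; s(5) = 9; s(6) = 4; s(7) = 15; s(8) = 1.
The sequence repeats with period 8.
So s(893) = s(0 + ((893-0) mod 8)) = s(5) = 9.

9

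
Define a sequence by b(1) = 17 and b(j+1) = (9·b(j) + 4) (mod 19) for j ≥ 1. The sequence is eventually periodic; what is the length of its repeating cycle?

9

b(1) = 17; b(2) = 5; b(3) = 11; b(4) = 8; b(5) = 0; b(6) = 4; b(7) = 2; b(8) = 3; b(9) = 12; b(10) = 17.
Since b(10) = b(1) = 17, the sequence is periodic with period 9.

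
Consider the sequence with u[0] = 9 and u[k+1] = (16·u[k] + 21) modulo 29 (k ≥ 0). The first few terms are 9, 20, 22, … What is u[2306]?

Listing terms: u[0] = 9,  u[1] = 20,  u[2] = 22,  u[3] = 25,  u[4] = 15,  u[5] = 0,  u[6] = 21,  u[7] = 9.
The sequence repeats with period 7.
(2306 - 0) mod 7 = 3, so u[2306] = u[3] = 25.

25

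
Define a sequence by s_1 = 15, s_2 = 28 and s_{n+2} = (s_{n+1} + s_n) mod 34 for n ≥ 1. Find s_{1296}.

We have s_1 = 15,  s_2 = 28,  s_3 = 9,  s_4 = 3,  s_5 = 12,  s_6 = 15,  s_7 = 27,  s_8 = 8,  s_9 = 1,  s_{10} = 9,  s_{11} = 10,  s_{12} = 19,  s_{13} = 29,  s_{14} = 14,  s_{15} = 9,  s_{16} = 23,  s_{17} = 32,  s_{18} = 21,  s_{19} = 19,  s_{20} = 6,  s_{21} = 25,  s_{22} = 31,  s_{23} = 22,  s_{24} = 19,  s_{25} = 7,  s_{26} = 26,  s_{27} = 33,  s_{28} = 25,  s_{29} = 24,  s_{30} = 15,  s_{31} = 5,  s_{32} = 20,  s_{33} = 25,  s_{34} = 11,  s_{35} = 2,  s_{36} = 13,  s_{37} = 15,  s_{38} = 28.
Since (s_{37}, s_{38}) = (s_1, s_2) = (15, 28) (two consecutive terms determine the rest), the sequence is periodic with period 36.
(1296 - 1) mod 36 = 35, so s_{1296} = s_{36} = 13.

13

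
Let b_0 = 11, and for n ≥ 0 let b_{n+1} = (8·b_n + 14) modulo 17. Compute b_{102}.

Listing terms: b_0 = 11, b_1 = 0, b_2 = 14, b_3 = 7, b_4 = 2, b_5 = 13, b_6 = 16, b_7 = 6, b_8 = 11.
The sequence repeats with period 8.
(102 - 0) mod 8 = 6, so b_{102} = b_6 = 16.

16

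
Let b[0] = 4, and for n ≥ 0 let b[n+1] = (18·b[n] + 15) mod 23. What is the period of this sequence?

Listing terms: b[0] = 4, b[1] = 18, b[2] = 17, b[3] = 22, b[4] = 20, b[5] = 7, b[6] = 3, b[7] = 0, b[8] = 15, b[9] = 9, b[10] = 16, b[11] = 4.
Since b[11] = b[0] = 4, the sequence is periodic with period 11.

11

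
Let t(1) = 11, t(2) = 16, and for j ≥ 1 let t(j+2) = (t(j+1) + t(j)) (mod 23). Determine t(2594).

Computing terms: t(1) = 11; t(2) = 16; t(3) = 4; t(4) = 20; t(5) = 1; t(6) = 21; t(7) = 22; t(8) = 20; t(9) = 19; t(10) = 16; t(11) = 12; t(12) = 5; t(13) = 17; t(14) = 22; t(15) = 16; t(16) = 15; t(17) = 8; t(18) = 0; t(19) = 8; t(20) = 8; t(21) = 16; t(22) = 1; t(23) = 17; t(24) = 18; t(25) = 12; t(26) = 7; t(27) = 19; t(28) = 3; t(29) = 22; t(30) = 2; t(31) = 1; t(32) = 3; t(33) = 4; t(34) = 7; t(35) = 11; t(36) = 18; t(37) = 6; t(38) = 1; t(39) = 7; t(40) = 8; t(41) = 15; t(42) = 0; t(43) = 15; t(44) = 15; t(45) = 7; t(46) = 22; t(47) = 6; t(48) = 5; t(49) = 11; t(50) = 16.
Since (t(49), t(50)) = (t(1), t(2)) = (11, 16) (two consecutive terms determine the rest), the sequence is periodic with period 48.
(2594 - 1) mod 48 = 1, so t(2594) = t(2) = 16.

16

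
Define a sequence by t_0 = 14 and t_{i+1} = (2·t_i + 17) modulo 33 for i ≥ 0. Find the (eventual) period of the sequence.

t_0 = 14,  t_1 = 12,  t_2 = 8,  t_3 = 0,  t_4 = 17,  t_5 = 18,  t_6 = 20,  t_7 = 24,  t_8 = 32,  t_9 = 15,  t_{10} = 14.
Since t_{10} = t_0 = 14, the sequence is periodic with period 10.

10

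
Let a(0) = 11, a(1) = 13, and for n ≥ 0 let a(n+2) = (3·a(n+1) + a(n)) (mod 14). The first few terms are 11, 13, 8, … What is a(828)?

We have a(0) = 11,  a(1) = 13,  a(2) = 8,  a(3) = 9,  a(4) = 7,  a(5) = 2,  a(6) = 13,  a(7) = 13,  a(8) = 10,  a(9) = 1,  a(10) = 13,  a(11) = 12,  a(12) = 7,  a(13) = 5,  a(14) = 8,  a(15) = 1,  a(16) = 11,  a(17) = 6,  a(18) = 1,  a(19) = 9,  a(20) = 0,  a(21) = 9,  a(22) = 13,  a(23) = 6,  a(24) = 3,  a(25) = 1,  a(26) = 6,  a(27) = 5,  a(28) = 7,  a(29) = 12,  a(30) = 1,  a(31) = 1,  a(32) = 4,  a(33) = 13,  a(34) = 1,  a(35) = 2,  a(36) = 7,  a(37) = 9,  a(38) = 6,  a(39) = 13,  a(40) = 3,  a(41) = 8,  a(42) = 13,  a(43) = 5,  a(44) = 0,  a(45) = 5,  a(46) = 1,  a(47) = 8,  a(48) = 11,  a(49) = 13.
Since (a(48), a(49)) = (a(0), a(1)) = (11, 13) (two consecutive terms determine the rest), the sequence is periodic with period 48.
(828 - 0) mod 48 = 12, so a(828) = a(12) = 7.

7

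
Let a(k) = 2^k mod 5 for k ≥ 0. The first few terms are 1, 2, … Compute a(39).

a(0) = 1, a(1) = 2, a(2) = 4, a(3) = 3, a(4) = 1.
The sequence repeats with period 4.
(39 - 0) mod 4 = 3, so a(39) = a(3) = 3.

3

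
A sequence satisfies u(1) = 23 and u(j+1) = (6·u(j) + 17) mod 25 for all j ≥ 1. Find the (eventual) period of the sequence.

We have u(1) = 23,  u(2) = 5,  u(3) = 22,  u(4) = 24,  u(5) = 11,  u(6) = 8,  u(7) = 15,  u(8) = 7,  u(9) = 9,  u(10) = 21,  u(11) = 18,  u(12) = 0,  u(13) = 17,  u(14) = 19,  u(15) = 6,  u(16) = 3,  u(17) = 10,  u(18) = 2,  u(19) = 4,  u(20) = 16,  u(21) = 13,  u(22) = 20,  u(23) = 12,  u(24) = 14,  u(25) = 1,  u(26) = 23.
Since u(26) = u(1) = 23, the sequence is periodic with period 25.

25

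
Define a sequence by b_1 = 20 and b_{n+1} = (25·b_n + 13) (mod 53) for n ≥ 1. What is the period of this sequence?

Computing terms: b_1 = 20; b_2 = 36; b_3 = 12; b_4 = 48; b_5 = 47; b_6 = 22; b_7 = 33; b_8 = 43; b_9 = 28; b_{10} = 24; b_{11} = 30; b_{12} = 21; b_{13} = 8; b_{14} = 1; b_{15} = 38; b_{16} = 9; b_{17} = 26; b_{18} = 27; b_{19} = 52; b_{20} = 41; b_{21} = 31; b_{22} = 46; b_{23} = 50; b_{24} = 44; b_{25} = 0; b_{26} = 13; b_{27} = 20.
The sequence repeats with period 26.

26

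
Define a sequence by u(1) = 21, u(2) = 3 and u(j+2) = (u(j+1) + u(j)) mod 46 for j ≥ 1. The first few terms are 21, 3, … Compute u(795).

22

Listing terms: u(1) = 21; u(2) = 3; u(3) = 24; u(4) = 27; u(5) = 5; u(6) = 32; u(7) = 37; u(8) = 23; u(9) = 14; u(10) = 37; u(11) = 5; u(12) = 42; u(13) = 1; u(14) = 43; u(15) = 44; u(16) = 41; u(17) = 39; u(18) = 34; u(19) = 27; u(20) = 15; u(21) = 42; u(22) = 11; u(23) = 7; u(24) = 18; u(25) = 25; u(26) = 43; u(27) = 22; u(28) = 19; u(29) = 41; u(30) = 14; u(31) = 9; u(32) = 23; u(33) = 32; u(34) = 9; u(35) = 41; u(36) = 4; u(37) = 45; u(38) = 3; u(39) = 2; u(40) = 5; u(41) = 7; u(42) = 12; u(43) = 19; u(44) = 31; u(45) = 4; u(46) = 35; u(47) = 39; u(48) = 28; u(49) = 21; u(50) = 3.
The sequence repeats with period 48.
So u(795) = u(1 + ((795-1) mod 48)) = u(27) = 22.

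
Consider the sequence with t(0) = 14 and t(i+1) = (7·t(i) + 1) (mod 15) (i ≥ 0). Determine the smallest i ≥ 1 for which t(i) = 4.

Computing terms: t(0) = 14, t(1) = 9, t(2) = 4, t(3) = 14.
The sequence repeats with period 3.
The value 4 first appears (with i ≥ 1) at t(2).

2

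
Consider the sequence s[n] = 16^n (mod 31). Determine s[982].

s[0] = 1; s[1] = 16; s[2] = 8; s[3] = 4; s[4] = 2; s[5] = 1.
Since s[5] = s[0] = 1, the sequence is periodic with period 5.
So s[982] = s[0 + ((982-0) mod 5)] = s[2] = 8.

8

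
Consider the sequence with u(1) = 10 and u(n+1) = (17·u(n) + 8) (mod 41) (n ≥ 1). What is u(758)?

39

Listing terms: u(1) = 10; u(2) = 14; u(3) = 0; u(4) = 8; u(5) = 21; u(6) = 37; u(7) = 22; u(8) = 13; u(9) = 24; u(10) = 6; u(11) = 28; u(12) = 33; u(13) = 36; u(14) = 5; u(15) = 11; u(16) = 31; u(17) = 2; u(18) = 1; u(19) = 25; u(20) = 23; u(21) = 30; u(22) = 26; u(23) = 40; u(24) = 32; u(25) = 19; u(26) = 3; u(27) = 18; u(28) = 27; u(29) = 16; u(30) = 34; u(31) = 12; u(32) = 7; u(33) = 4; u(34) = 35; u(35) = 29; u(36) = 9; u(37) = 38; u(38) = 39; u(39) = 15; u(40) = 17; u(41) = 10.
Since u(41) = u(1) = 10, the sequence is periodic with period 40.
So u(758) = u(1 + ((758-1) mod 40)) = u(38) = 39.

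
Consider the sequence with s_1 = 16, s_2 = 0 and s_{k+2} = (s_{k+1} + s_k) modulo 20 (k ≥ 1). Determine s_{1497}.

s_1 = 16,  s_2 = 0,  s_3 = 16,  s_4 = 16,  s_5 = 12,  s_6 = 8,  s_7 = 0,  s_8 = 8,  s_9 = 8,  s_{10} = 16,  s_{11} = 4,  s_{12} = 0,  s_{13} = 4,  s_{14} = 4,  s_{15} = 8,  s_{16} = 12,  s_{17} = 0,  s_{18} = 12,  s_{19} = 12,  s_{20} = 4,  s_{21} = 16,  s_{22} = 0.
Since (s_{21}, s_{22}) = (s_1, s_2) = (16, 0) (two consecutive terms determine the rest), the sequence is periodic with period 20.
(1497 - 1) mod 20 = 16, so s_{1497} = s_{17} = 0.

0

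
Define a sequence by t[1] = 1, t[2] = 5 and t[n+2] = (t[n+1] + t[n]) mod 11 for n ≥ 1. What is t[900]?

Listing terms: t[1] = 1,  t[2] = 5,  t[3] = 6,  t[4] = 0,  t[5] = 6,  t[6] = 6,  t[7] = 1,  t[8] = 7,  t[9] = 8,  t[10] = 4,  t[11] = 1,  t[12] = 5.
Since (t[11], t[12]) = (t[1], t[2]) = (1, 5) (two consecutive terms determine the rest), the sequence is periodic with period 10.
So t[900] = t[1 + ((900-1) mod 10)] = t[10] = 4.

4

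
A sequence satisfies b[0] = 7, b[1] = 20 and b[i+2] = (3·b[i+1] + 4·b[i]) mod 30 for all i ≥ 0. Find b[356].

10

We have b[0] = 7, b[1] = 20, b[2] = 28, b[3] = 14, b[4] = 4, b[5] = 8, b[6] = 10, b[7] = 2, b[8] = 16, b[9] = 26, b[10] = 22, b[11] = 20, b[12] = 28.
Since (b[11], b[12]) = (b[1], b[2]) = (20, 28) (two consecutive terms determine the rest), the sequence is eventually periodic: after a pre-period of length 1 it cycles with period 10.
For i ≥ 1, b[i] depends only on (i - 1) mod 10. (356 - 1) mod 10 = 5, so b[356] = b[6] = 10.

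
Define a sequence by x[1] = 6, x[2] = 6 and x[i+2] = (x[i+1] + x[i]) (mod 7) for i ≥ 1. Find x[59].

2

Listing terms: x[1] = 6, x[2] = 6, x[3] = 5, x[4] = 4, x[5] = 2, x[6] = 6, x[7] = 1, x[8] = 0, x[9] = 1, x[10] = 1, x[11] = 2, x[12] = 3, x[13] = 5, x[14] = 1, x[15] = 6, x[16] = 0, x[17] = 6, x[18] = 6.
The sequence repeats with period 16.
So x[59] = x[1 + ((59-1) mod 16)] = x[11] = 2.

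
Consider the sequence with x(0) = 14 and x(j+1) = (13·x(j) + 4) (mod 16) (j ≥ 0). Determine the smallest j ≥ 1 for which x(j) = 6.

2

Listing terms: x(0) = 14,  x(1) = 10,  x(2) = 6,  x(3) = 2,  x(4) = 14.
The sequence repeats with period 4.
The value 6 first appears (with j ≥ 1) at x(2).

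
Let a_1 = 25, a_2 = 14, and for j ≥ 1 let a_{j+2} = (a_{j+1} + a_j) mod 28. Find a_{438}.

5

Computing terms: a_1 = 25; a_2 = 14; a_3 = 11; a_4 = 25; a_5 = 8; a_6 = 5; a_7 = 13; a_8 = 18; a_9 = 3; a_{10} = 21; a_{11} = 24; a_{12} = 17; a_{13} = 13; a_{14} = 2; a_{15} = 15; a_{16} = 17; a_{17} = 4; a_{18} = 21; a_{19} = 25; a_{20} = 18; a_{21} = 15; a_{22} = 5; a_{23} = 20; a_{24} = 25; a_{25} = 17; a_{26} = 14; a_{27} = 3; a_{28} = 17; a_{29} = 20; a_{30} = 9; a_{31} = 1; a_{32} = 10; a_{33} = 11; a_{34} = 21; a_{35} = 4; a_{36} = 25; a_{37} = 1; a_{38} = 26; a_{39} = 27; a_{40} = 25; a_{41} = 24; a_{42} = 21; a_{43} = 17; a_{44} = 10; a_{45} = 27; a_{46} = 9; a_{47} = 8; a_{48} = 17; a_{49} = 25; a_{50} = 14.
Since (a_{49}, a_{50}) = (a_1, a_2) = (25, 14) (two consecutive terms determine the rest), the sequence is periodic with period 48.
(438 - 1) mod 48 = 5, so a_{438} = a_6 = 5.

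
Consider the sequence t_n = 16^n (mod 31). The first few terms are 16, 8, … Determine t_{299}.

2

Listing terms: t_1 = 16; t_2 = 8; t_3 = 4; t_4 = 2; t_5 = 1; t_6 = 16.
The sequence repeats with period 5.
(299 - 1) mod 5 = 3, so t_{299} = t_4 = 2.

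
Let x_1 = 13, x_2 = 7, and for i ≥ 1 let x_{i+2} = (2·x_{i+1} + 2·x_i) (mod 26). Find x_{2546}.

Computing terms: x_1 = 13, x_2 = 7, x_3 = 14, x_4 = 16, x_5 = 8, x_6 = 22, x_7 = 8, x_8 = 8, x_9 = 6, x_{10} = 2, x_{11} = 16, x_{12} = 10, x_{13} = 0, x_{14} = 20, x_{15} = 14, x_{16} = 16.
Since (x_{15}, x_{16}) = (x_3, x_4) = (14, 16) (two consecutive terms determine the rest), the sequence is eventually periodic: after a pre-period of length 2 it cycles with period 12.
For i ≥ 3, x_i depends only on (i - 3) mod 12. (2546 - 3) mod 12 = 11, so x_{2546} = x_{14} = 20.

20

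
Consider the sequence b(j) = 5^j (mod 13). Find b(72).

1

Listing terms: b(0) = 1,  b(1) = 5,  b(2) = 12,  b(3) = 8,  b(4) = 1.
Since b(4) = b(0) = 1, the sequence is periodic with period 4.
(72 - 0) mod 4 = 0, so b(72) = b(0) = 1.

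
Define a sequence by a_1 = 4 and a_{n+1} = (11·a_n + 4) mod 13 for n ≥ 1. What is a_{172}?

Listing terms: a_1 = 4, a_2 = 9, a_3 = 12, a_4 = 6, a_5 = 5, a_6 = 7, a_7 = 3, a_8 = 11, a_9 = 8, a_{10} = 1, a_{11} = 2, a_{12} = 0, a_{13} = 4.
The sequence repeats with period 12.
(172 - 1) mod 12 = 3, so a_{172} = a_4 = 6.

6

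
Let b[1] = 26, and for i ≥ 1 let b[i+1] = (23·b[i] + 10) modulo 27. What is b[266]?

14

Computing terms: b[1] = 26; b[2] = 14; b[3] = 8; b[4] = 5; b[5] = 17; b[6] = 23; b[7] = 26.
The sequence repeats with period 6.
So b[266] = b[1 + ((266-1) mod 6)] = b[2] = 14.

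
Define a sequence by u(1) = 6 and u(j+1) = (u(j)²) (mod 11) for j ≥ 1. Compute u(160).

4

u(1) = 6,  u(2) = 3,  u(3) = 9,  u(4) = 4,  u(5) = 5,  u(6) = 3.
Since u(6) = u(2) = 3, the sequence is eventually periodic: after a pre-period of length 1 it cycles with period 4.
For j ≥ 2, u(j) depends only on (j - 2) mod 4. (160 - 2) mod 4 = 2, so u(160) = u(4) = 4.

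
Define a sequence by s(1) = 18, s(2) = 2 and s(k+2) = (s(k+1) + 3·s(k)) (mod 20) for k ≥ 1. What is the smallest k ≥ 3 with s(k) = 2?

We have s(1) = 18, s(2) = 2, s(3) = 16, s(4) = 2, s(5) = 10, s(6) = 16, s(7) = 6, s(8) = 14, s(9) = 12, s(10) = 14, s(11) = 10, s(12) = 12, s(13) = 2, s(14) = 18, s(15) = 4, s(16) = 18, s(17) = 10, s(18) = 4, s(19) = 14, s(20) = 6, s(21) = 8, s(22) = 6, s(23) = 10, s(24) = 8, s(25) = 18, s(26) = 2.
Since (s(25), s(26)) = (s(1), s(2)) = (18, 2) (two consecutive terms determine the rest), the sequence is periodic with period 24.
The value 2 first appears (with k ≥ 3) at s(4).

4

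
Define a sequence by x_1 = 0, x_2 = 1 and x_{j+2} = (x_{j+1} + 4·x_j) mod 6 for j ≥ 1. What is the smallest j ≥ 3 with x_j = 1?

3

Computing terms: x_1 = 0,  x_2 = 1,  x_3 = 1,  x_4 = 5,  x_5 = 3,  x_6 = 5,  x_7 = 5,  x_8 = 1,  x_9 = 3,  x_{10} = 1,  x_{11} = 1.
Since (x_{10}, x_{11}) = (x_2, x_3) = (1, 1) (two consecutive terms determine the rest), the sequence is eventually periodic: after a pre-period of length 1 it cycles with period 8.
The value 1 first appears (with j ≥ 3) at x_3.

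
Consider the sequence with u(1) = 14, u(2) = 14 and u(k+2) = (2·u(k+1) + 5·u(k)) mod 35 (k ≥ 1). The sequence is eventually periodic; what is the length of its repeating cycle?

4

We have u(1) = 14; u(2) = 14; u(3) = 28; u(4) = 21; u(5) = 7; u(6) = 14; u(7) = 28.
Since (u(6), u(7)) = (u(2), u(3)) = (14, 28) (two consecutive terms determine the rest), the sequence is eventually periodic: after a pre-period of length 1 it cycles with period 4.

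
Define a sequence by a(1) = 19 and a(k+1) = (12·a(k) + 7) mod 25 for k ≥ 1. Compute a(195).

a(1) = 19, a(2) = 10, a(3) = 2, a(4) = 6, a(5) = 4, a(6) = 5, a(7) = 17, a(8) = 11, a(9) = 14, a(10) = 0, a(11) = 7, a(12) = 16, a(13) = 24, a(14) = 20, a(15) = 22, a(16) = 21, a(17) = 9, a(18) = 15, a(19) = 12, a(20) = 1, a(21) = 19.
The sequence repeats with period 20.
So a(195) = a(1 + ((195-1) mod 20)) = a(15) = 22.

22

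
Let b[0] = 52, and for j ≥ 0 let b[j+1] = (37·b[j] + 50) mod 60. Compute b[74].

8

Computing terms: b[0] = 52; b[1] = 54; b[2] = 8; b[3] = 46; b[4] = 12; b[5] = 14; b[6] = 28; b[7] = 6; b[8] = 32; b[9] = 34; b[10] = 48; b[11] = 26; b[12] = 52.
Since b[12] = b[0] = 52, the sequence is periodic with period 12.
(74 - 0) mod 12 = 2, so b[74] = b[2] = 8.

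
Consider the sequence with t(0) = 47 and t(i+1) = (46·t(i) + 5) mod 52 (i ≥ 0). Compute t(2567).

19

Computing terms: t(0) = 47,  t(1) = 35,  t(2) = 3,  t(3) = 39,  t(4) = 31,  t(5) = 27,  t(6) = 51,  t(7) = 11,  t(8) = 43,  t(9) = 7,  t(10) = 15,  t(11) = 19,  t(12) = 47.
The sequence repeats with period 12.
(2567 - 0) mod 12 = 11, so t(2567) = t(11) = 19.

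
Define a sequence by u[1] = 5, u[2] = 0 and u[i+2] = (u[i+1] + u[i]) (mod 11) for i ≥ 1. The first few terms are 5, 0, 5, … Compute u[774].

5

Listing terms: u[1] = 5; u[2] = 0; u[3] = 5; u[4] = 5; u[5] = 10; u[6] = 4; u[7] = 3; u[8] = 7; u[9] = 10; u[10] = 6; u[11] = 5; u[12] = 0.
The sequence repeats with period 10.
So u[774] = u[1 + ((774-1) mod 10)] = u[4] = 5.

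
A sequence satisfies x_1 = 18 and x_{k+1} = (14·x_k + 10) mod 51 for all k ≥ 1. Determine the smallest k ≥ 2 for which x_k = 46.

x_1 = 18,  x_2 = 7,  x_3 = 6,  x_4 = 43,  x_5 = 0,  x_6 = 10,  x_7 = 48,  x_8 = 19,  x_9 = 21,  x_{10} = 49,  x_{11} = 33,  x_{12} = 13,  x_{13} = 39,  x_{14} = 46,  x_{15} = 42,  x_{16} = 37,  x_{17} = 18.
The sequence repeats with period 16.
The value 46 first appears (with k ≥ 2) at x_{14}.

14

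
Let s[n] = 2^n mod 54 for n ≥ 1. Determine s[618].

Computing terms: s[1] = 2; s[2] = 4; s[3] = 8; s[4] = 16; s[5] = 32; s[6] = 10; s[7] = 20; s[8] = 40; s[9] = 26; s[10] = 52; s[11] = 50; s[12] = 46; s[13] = 38; s[14] = 22; s[15] = 44; s[16] = 34; s[17] = 14; s[18] = 28; s[19] = 2.
The sequence repeats with period 18.
So s[618] = s[1 + ((618-1) mod 18)] = s[6] = 10.

10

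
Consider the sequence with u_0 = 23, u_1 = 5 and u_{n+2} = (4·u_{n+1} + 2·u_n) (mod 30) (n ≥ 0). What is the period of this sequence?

Listing terms: u_0 = 23; u_1 = 5; u_2 = 6; u_3 = 4; u_4 = 28; u_5 = 0; u_6 = 26; u_7 = 14; u_8 = 18; u_9 = 10; u_{10} = 16; u_{11} = 24; u_{12} = 8; u_{13} = 20; u_{14} = 6; u_{15} = 4.
Since (u_{14}, u_{15}) = (u_2, u_3) = (6, 4) (two consecutive terms determine the rest), the sequence is eventually periodic: after a pre-period of length 2 it cycles with period 12.

12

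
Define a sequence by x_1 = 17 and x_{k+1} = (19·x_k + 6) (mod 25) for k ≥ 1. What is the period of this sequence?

We have x_1 = 17, x_2 = 4, x_3 = 7, x_4 = 14, x_5 = 22, x_6 = 24, x_7 = 12, x_8 = 9, x_9 = 2, x_{10} = 19, x_{11} = 17.
Since x_{11} = x_1 = 17, the sequence is periodic with period 10.

10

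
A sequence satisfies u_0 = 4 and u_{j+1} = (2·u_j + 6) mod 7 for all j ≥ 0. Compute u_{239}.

Computing terms: u_0 = 4,  u_1 = 0,  u_2 = 6,  u_3 = 4.
Since u_3 = u_0 = 4, the sequence is periodic with period 3.
So u_{239} = u_{0 + ((239-0) mod 3)} = u_2 = 6.

6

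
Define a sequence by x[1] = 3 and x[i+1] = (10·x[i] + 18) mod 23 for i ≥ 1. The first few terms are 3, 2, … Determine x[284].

We have x[1] = 3, x[2] = 2, x[3] = 15, x[4] = 7, x[5] = 19, x[6] = 1, x[7] = 5, x[8] = 22, x[9] = 8, x[10] = 6, x[11] = 9, x[12] = 16, x[13] = 17, x[14] = 4, x[15] = 12, x[16] = 0, x[17] = 18, x[18] = 14, x[19] = 20, x[20] = 11, x[21] = 13, x[22] = 10, x[23] = 3.
Since x[23] = x[1] = 3, the sequence is periodic with period 22.
(284 - 1) mod 22 = 19, so x[284] = x[20] = 11.

11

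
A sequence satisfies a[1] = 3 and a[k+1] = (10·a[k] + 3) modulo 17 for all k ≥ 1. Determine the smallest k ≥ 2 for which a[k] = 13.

5

We have a[1] = 3; a[2] = 16; a[3] = 10; a[4] = 1; a[5] = 13; a[6] = 14; a[7] = 7; a[8] = 5; a[9] = 2; a[10] = 6; a[11] = 12; a[12] = 4; a[13] = 9; a[14] = 8; a[15] = 15; a[16] = 0; a[17] = 3.
The sequence repeats with period 16.
The value 13 first appears (with k ≥ 2) at a[5].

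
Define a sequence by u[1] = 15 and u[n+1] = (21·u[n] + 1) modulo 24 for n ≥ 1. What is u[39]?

1

Listing terms: u[1] = 15, u[2] = 4, u[3] = 13, u[4] = 10, u[5] = 19, u[6] = 16, u[7] = 1, u[8] = 22, u[9] = 7, u[10] = 4.
Since u[10] = u[2] = 4, the sequence is eventually periodic: after a pre-period of length 1 it cycles with period 8.
For n ≥ 2, u[n] depends only on (n - 2) mod 8. (39 - 2) mod 8 = 5, so u[39] = u[7] = 1.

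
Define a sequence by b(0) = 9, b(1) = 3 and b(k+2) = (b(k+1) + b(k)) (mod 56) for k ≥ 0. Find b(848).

We have b(0) = 9,  b(1) = 3,  b(2) = 12,  b(3) = 15,  b(4) = 27,  b(5) = 42,  b(6) = 13,  b(7) = 55,  b(8) = 12,  b(9) = 11,  b(10) = 23,  b(11) = 34,  b(12) = 1,  b(13) = 35,  b(14) = 36,  b(15) = 15,  b(16) = 51,  b(17) = 10,  b(18) = 5,  b(19) = 15,  b(20) = 20,  b(21) = 35,  b(22) = 55,  b(23) = 34,  b(24) = 33,  b(25) = 11,  b(26) = 44,  b(27) = 55,  b(28) = 43,  b(29) = 42,  b(30) = 29,  b(31) = 15,  b(32) = 44,  b(33) = 3,  b(34) = 47,  b(35) = 50,  b(36) = 41,  b(37) = 35,  b(38) = 20,  b(39) = 55,  b(40) = 19,  b(41) = 18,  b(42) = 37,  b(43) = 55,  b(44) = 36,  b(45) = 35,  b(46) = 15,  b(47) = 50,  b(48) = 9,  b(49) = 3.
Since (b(48), b(49)) = (b(0), b(1)) = (9, 3) (two consecutive terms determine the rest), the sequence is periodic with period 48.
So b(848) = b(0 + ((848-0) mod 48)) = b(32) = 44.

44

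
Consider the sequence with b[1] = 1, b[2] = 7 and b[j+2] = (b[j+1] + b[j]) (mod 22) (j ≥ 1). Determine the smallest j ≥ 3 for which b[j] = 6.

We have b[1] = 1, b[2] = 7, b[3] = 8, b[4] = 15, b[5] = 1, b[6] = 16, b[7] = 17, b[8] = 11, b[9] = 6, b[10] = 17, b[11] = 1, b[12] = 18, b[13] = 19, b[14] = 15, b[15] = 12, b[16] = 5, b[17] = 17, b[18] = 0, b[19] = 17, b[20] = 17, b[21] = 12, b[22] = 7, b[23] = 19, b[24] = 4, b[25] = 1, b[26] = 5, b[27] = 6, b[28] = 11, b[29] = 17, b[30] = 6, b[31] = 1, b[32] = 7.
The sequence repeats with period 30.
The value 6 first appears (with j ≥ 3) at b[9].

9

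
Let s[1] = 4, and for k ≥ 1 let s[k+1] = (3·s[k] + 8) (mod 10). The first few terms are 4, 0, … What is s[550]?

0

s[1] = 4,  s[2] = 0,  s[3] = 8,  s[4] = 2,  s[5] = 4.
Since s[5] = s[1] = 4, the sequence is periodic with period 4.
So s[550] = s[1 + ((550-1) mod 4)] = s[2] = 0.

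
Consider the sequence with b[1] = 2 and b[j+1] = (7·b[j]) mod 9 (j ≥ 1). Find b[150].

Computing terms: b[1] = 2; b[2] = 5; b[3] = 8; b[4] = 2.
Since b[4] = b[1] = 2, the sequence is periodic with period 3.
(150 - 1) mod 3 = 2, so b[150] = b[3] = 8.

8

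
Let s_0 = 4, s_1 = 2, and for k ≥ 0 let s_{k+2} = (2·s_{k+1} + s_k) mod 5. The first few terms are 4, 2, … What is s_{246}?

1

Computing terms: s_0 = 4; s_1 = 2; s_2 = 3; s_3 = 3; s_4 = 4; s_5 = 1; s_6 = 1; s_7 = 3; s_8 = 2; s_9 = 2; s_{10} = 1; s_{11} = 4; s_{12} = 4; s_{13} = 2.
Since (s_{12}, s_{13}) = (s_0, s_1) = (4, 2) (two consecutive terms determine the rest), the sequence is periodic with period 12.
So s_{246} = s_{0 + ((246-0) mod 12)} = s_6 = 1.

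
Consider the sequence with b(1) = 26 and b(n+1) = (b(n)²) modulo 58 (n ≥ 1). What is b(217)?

We have b(1) = 26, b(2) = 38, b(3) = 52, b(4) = 36, b(5) = 20, b(6) = 52.
Since b(6) = b(3) = 52, the sequence is eventually periodic: after a pre-period of length 2 it cycles with period 3.
For n ≥ 3, b(n) depends only on (n - 3) mod 3. (217 - 3) mod 3 = 1, so b(217) = b(4) = 36.

36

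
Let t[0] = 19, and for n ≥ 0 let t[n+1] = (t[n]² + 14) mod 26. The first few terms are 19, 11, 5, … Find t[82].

5

t[0] = 19,  t[1] = 11,  t[2] = 5,  t[3] = 13,  t[4] = 1,  t[5] = 15,  t[6] = 5.
Since t[6] = t[2] = 5, the sequence is eventually periodic: after a pre-period of length 2 it cycles with period 4.
For n ≥ 2, t[n] depends only on (n - 2) mod 4. (82 - 2) mod 4 = 0, so t[82] = t[2] = 5.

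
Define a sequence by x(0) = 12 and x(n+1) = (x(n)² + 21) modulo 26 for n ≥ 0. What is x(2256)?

Listing terms: x(0) = 12; x(1) = 9; x(2) = 24; x(3) = 25; x(4) = 22; x(5) = 11; x(6) = 12.
Since x(6) = x(0) = 12, the sequence is periodic with period 6.
(2256 - 0) mod 6 = 0, so x(2256) = x(0) = 12.

12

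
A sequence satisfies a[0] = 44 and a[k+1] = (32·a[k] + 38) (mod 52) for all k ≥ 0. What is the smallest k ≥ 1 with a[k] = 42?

1

We have a[0] = 44,  a[1] = 42,  a[2] = 30,  a[3] = 10,  a[4] = 46,  a[5] = 2,  a[6] = 50,  a[7] = 26,  a[8] = 38,  a[9] = 6,  a[10] = 22,  a[11] = 14,  a[12] = 18,  a[13] = 42.
Since a[13] = a[1] = 42, the sequence is eventually periodic: after a pre-period of length 1 it cycles with period 12.
The value 42 first appears (with k ≥ 1) at a[1].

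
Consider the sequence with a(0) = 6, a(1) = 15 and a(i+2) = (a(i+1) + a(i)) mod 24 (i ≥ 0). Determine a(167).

We have a(0) = 6, a(1) = 15, a(2) = 21, a(3) = 12, a(4) = 9, a(5) = 21, a(6) = 6, a(7) = 3, a(8) = 9, a(9) = 12, a(10) = 21, a(11) = 9, a(12) = 6, a(13) = 15.
Since (a(12), a(13)) = (a(0), a(1)) = (6, 15) (two consecutive terms determine the rest), the sequence is periodic with period 12.
(167 - 0) mod 12 = 11, so a(167) = a(11) = 9.

9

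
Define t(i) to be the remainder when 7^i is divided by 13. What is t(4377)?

8

Listing terms: t(0) = 1; t(1) = 7; t(2) = 10; t(3) = 5; t(4) = 9; t(5) = 11; t(6) = 12; t(7) = 6; t(8) = 3; t(9) = 8; t(10) = 4; t(11) = 2; t(12) = 1.
Since t(12) = t(0) = 1, the sequence is periodic with period 12.
(4377 - 0) mod 12 = 9, so t(4377) = t(9) = 8.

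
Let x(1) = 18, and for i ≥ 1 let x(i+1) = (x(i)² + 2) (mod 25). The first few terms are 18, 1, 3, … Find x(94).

Computing terms: x(1) = 18,  x(2) = 1,  x(3) = 3,  x(4) = 11,  x(5) = 23,  x(6) = 6,  x(7) = 13,  x(8) = 21,  x(9) = 18.
Since x(9) = x(1) = 18, the sequence is periodic with period 8.
So x(94) = x(1 + ((94-1) mod 8)) = x(6) = 6.

6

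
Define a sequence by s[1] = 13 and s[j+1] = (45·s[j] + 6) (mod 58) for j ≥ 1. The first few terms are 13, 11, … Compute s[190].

We have s[1] = 13, s[2] = 11, s[3] = 37, s[4] = 47, s[5] = 33, s[6] = 41, s[7] = 53, s[8] = 13.
Since s[8] = s[1] = 13, the sequence is periodic with period 7.
(190 - 1) mod 7 = 0, so s[190] = s[1] = 13.

13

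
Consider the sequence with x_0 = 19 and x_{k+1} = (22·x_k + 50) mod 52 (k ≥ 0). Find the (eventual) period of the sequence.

3

Computing terms: x_0 = 19, x_1 = 0, x_2 = 50, x_3 = 6, x_4 = 26, x_5 = 50.
Since x_5 = x_2 = 50, the sequence is eventually periodic: after a pre-period of length 2 it cycles with period 3.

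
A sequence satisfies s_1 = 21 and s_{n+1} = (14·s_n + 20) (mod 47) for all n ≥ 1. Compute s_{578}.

45

s_1 = 21, s_2 = 32, s_3 = 45, s_4 = 39, s_5 = 2, s_6 = 1, s_7 = 34, s_8 = 26, s_9 = 8, s_{10} = 38, s_{11} = 35, s_{12} = 40, s_{13} = 16, s_{14} = 9, s_{15} = 5, s_{16} = 43, s_{17} = 11, s_{18} = 33, s_{19} = 12, s_{20} = 0, s_{21} = 20, s_{22} = 18, s_{23} = 37, s_{24} = 21.
The sequence repeats with period 23.
So s_{578} = s_{1 + ((578-1) mod 23)} = s_3 = 45.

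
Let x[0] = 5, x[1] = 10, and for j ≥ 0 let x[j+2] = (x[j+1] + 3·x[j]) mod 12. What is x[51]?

x[0] = 5, x[1] = 10, x[2] = 1, x[3] = 7, x[4] = 10, x[5] = 7, x[6] = 1, x[7] = 10, x[8] = 1.
Since (x[7], x[8]) = (x[1], x[2]) = (10, 1) (two consecutive terms determine the rest), the sequence is eventually periodic: after a pre-period of length 1 it cycles with period 6.
For j ≥ 1, x[j] depends only on (j - 1) mod 6. (51 - 1) mod 6 = 2, so x[51] = x[3] = 7.

7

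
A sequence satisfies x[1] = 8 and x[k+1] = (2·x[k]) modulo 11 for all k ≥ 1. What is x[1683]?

Computing terms: x[1] = 8,  x[2] = 5,  x[3] = 10,  x[4] = 9,  x[5] = 7,  x[6] = 3,  x[7] = 6,  x[8] = 1,  x[9] = 2,  x[10] = 4,  x[11] = 8.
The sequence repeats with period 10.
(1683 - 1) mod 10 = 2, so x[1683] = x[3] = 10.

10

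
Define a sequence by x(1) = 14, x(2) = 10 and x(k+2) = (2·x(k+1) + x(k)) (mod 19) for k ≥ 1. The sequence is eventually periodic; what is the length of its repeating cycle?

Computing terms: x(1) = 14,  x(2) = 10,  x(3) = 15,  x(4) = 2,  x(5) = 0,  x(6) = 2,  x(7) = 4,  x(8) = 10,  x(9) = 5,  x(10) = 1,  x(11) = 7,  x(12) = 15,  x(13) = 18,  x(14) = 13,  x(15) = 6,  x(16) = 6,  x(17) = 18,  x(18) = 4,  x(19) = 7,  x(20) = 18,  x(21) = 5,  x(22) = 9,  x(23) = 4,  x(24) = 17,  x(25) = 0,  x(26) = 17,  x(27) = 15,  x(28) = 9,  x(29) = 14,  x(30) = 18,  x(31) = 12,  x(32) = 4,  x(33) = 1,  x(34) = 6,  x(35) = 13,  x(36) = 13,  x(37) = 1,  x(38) = 15,  x(39) = 12,  x(40) = 1,  x(41) = 14,  x(42) = 10.
Since (x(41), x(42)) = (x(1), x(2)) = (14, 10) (two consecutive terms determine the rest), the sequence is periodic with period 40.

40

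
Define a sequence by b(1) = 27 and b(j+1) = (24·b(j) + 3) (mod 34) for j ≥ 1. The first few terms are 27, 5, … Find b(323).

21

b(1) = 27,  b(2) = 5,  b(3) = 21,  b(4) = 31,  b(5) = 33,  b(6) = 13,  b(7) = 9,  b(8) = 15,  b(9) = 23,  b(10) = 11,  b(11) = 29,  b(12) = 19,  b(13) = 17,  b(14) = 3,  b(15) = 7,  b(16) = 1,  b(17) = 27.
The sequence repeats with period 16.
(323 - 1) mod 16 = 2, so b(323) = b(3) = 21.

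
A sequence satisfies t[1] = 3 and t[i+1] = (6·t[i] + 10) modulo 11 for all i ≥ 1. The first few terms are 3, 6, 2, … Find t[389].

7

t[1] = 3, t[2] = 6, t[3] = 2, t[4] = 0, t[5] = 10, t[6] = 4, t[7] = 1, t[8] = 5, t[9] = 7, t[10] = 8, t[11] = 3.
The sequence repeats with period 10.
So t[389] = t[1 + ((389-1) mod 10)] = t[9] = 7.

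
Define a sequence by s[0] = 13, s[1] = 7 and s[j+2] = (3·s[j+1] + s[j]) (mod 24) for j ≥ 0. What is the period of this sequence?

Computing terms: s[0] = 13,  s[1] = 7,  s[2] = 10,  s[3] = 13,  s[4] = 1,  s[5] = 16,  s[6] = 1,  s[7] = 19,  s[8] = 10,  s[9] = 1,  s[10] = 13,  s[11] = 16,  s[12] = 13,  s[13] = 7.
Since (s[12], s[13]) = (s[0], s[1]) = (13, 7) (two consecutive terms determine the rest), the sequence is periodic with period 12.

12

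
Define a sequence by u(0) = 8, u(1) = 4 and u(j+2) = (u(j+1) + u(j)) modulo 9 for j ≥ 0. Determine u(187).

1

u(0) = 8; u(1) = 4; u(2) = 3; u(3) = 7; u(4) = 1; u(5) = 8; u(6) = 0; u(7) = 8; u(8) = 8; u(9) = 7; u(10) = 6; u(11) = 4; u(12) = 1; u(13) = 5; u(14) = 6; u(15) = 2; u(16) = 8; u(17) = 1; u(18) = 0; u(19) = 1; u(20) = 1; u(21) = 2; u(22) = 3; u(23) = 5; u(24) = 8; u(25) = 4.
The sequence repeats with period 24.
So u(187) = u(0 + ((187-0) mod 24)) = u(19) = 1.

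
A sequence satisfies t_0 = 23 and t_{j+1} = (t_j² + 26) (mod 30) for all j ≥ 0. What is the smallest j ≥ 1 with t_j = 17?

6

We have t_0 = 23,  t_1 = 15,  t_2 = 11,  t_3 = 27,  t_4 = 5,  t_5 = 21,  t_6 = 17,  t_7 = 15.
Since t_7 = t_1 = 15, the sequence is eventually periodic: after a pre-period of length 1 it cycles with period 6.
The value 17 first appears (with j ≥ 1) at t_6.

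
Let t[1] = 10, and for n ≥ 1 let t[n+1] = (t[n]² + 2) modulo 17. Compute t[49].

4

We have t[1] = 10; t[2] = 0; t[3] = 2; t[4] = 6; t[5] = 4; t[6] = 1; t[7] = 3; t[8] = 11; t[9] = 4.
Since t[9] = t[5] = 4, the sequence is eventually periodic: after a pre-period of length 4 it cycles with period 4.
For n ≥ 5, t[n] depends only on (n - 5) mod 4. (49 - 5) mod 4 = 0, so t[49] = t[5] = 4.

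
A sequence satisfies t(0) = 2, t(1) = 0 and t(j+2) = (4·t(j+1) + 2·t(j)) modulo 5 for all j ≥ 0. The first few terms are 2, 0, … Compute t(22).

4

We have t(0) = 2; t(1) = 0; t(2) = 4; t(3) = 1; t(4) = 2; t(5) = 0.
The sequence repeats with period 4.
So t(22) = t(0 + ((22-0) mod 4)) = t(2) = 4.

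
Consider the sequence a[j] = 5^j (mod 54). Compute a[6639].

35

Listing terms: a[0] = 1; a[1] = 5; a[2] = 25; a[3] = 17; a[4] = 31; a[5] = 47; a[6] = 19; a[7] = 41; a[8] = 43; a[9] = 53; a[10] = 49; a[11] = 29; a[12] = 37; a[13] = 23; a[14] = 7; a[15] = 35; a[16] = 13; a[17] = 11; a[18] = 1.
Since a[18] = a[0] = 1, the sequence is periodic with period 18.
So a[6639] = a[0 + ((6639-0) mod 18)] = a[15] = 35.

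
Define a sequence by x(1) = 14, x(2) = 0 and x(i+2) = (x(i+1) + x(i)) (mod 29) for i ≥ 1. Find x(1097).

We have x(1) = 14, x(2) = 0, x(3) = 14, x(4) = 14, x(5) = 28, x(6) = 13, x(7) = 12, x(8) = 25, x(9) = 8, x(10) = 4, x(11) = 12, x(12) = 16, x(13) = 28, x(14) = 15, x(15) = 14, x(16) = 0.
Since (x(15), x(16)) = (x(1), x(2)) = (14, 0) (two consecutive terms determine the rest), the sequence is periodic with period 14.
So x(1097) = x(1 + ((1097-1) mod 14)) = x(5) = 28.

28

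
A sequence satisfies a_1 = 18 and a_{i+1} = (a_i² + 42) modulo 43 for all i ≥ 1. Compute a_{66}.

14

We have a_1 = 18, a_2 = 22, a_3 = 10, a_4 = 13, a_5 = 39, a_6 = 15, a_7 = 9, a_8 = 37, a_9 = 35, a_{10} = 20, a_{11} = 12, a_{12} = 14, a_{13} = 23, a_{14} = 12.
Since a_{14} = a_{11} = 12, the sequence is eventually periodic: after a pre-period of length 10 it cycles with period 3.
For i ≥ 11, a_i depends only on (i - 11) mod 3. (66 - 11) mod 3 = 1, so a_{66} = a_{12} = 14.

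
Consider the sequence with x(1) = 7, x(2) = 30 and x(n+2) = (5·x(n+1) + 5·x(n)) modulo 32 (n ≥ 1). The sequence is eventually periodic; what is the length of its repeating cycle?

Listing terms: x(1) = 7, x(2) = 30, x(3) = 25, x(4) = 19, x(5) = 28, x(6) = 11, x(7) = 3, x(8) = 6, x(9) = 13, x(10) = 31, x(11) = 28, x(12) = 7, x(13) = 15, x(14) = 14, x(15) = 17, x(16) = 27, x(17) = 28, x(18) = 19, x(19) = 11, x(20) = 22, x(21) = 5, x(22) = 7, x(23) = 28, x(24) = 15, x(25) = 23, x(26) = 30, x(27) = 9, x(28) = 3, x(29) = 28, x(30) = 27, x(31) = 19, x(32) = 6, x(33) = 29, x(34) = 15, x(35) = 28, x(36) = 23, x(37) = 31, x(38) = 14, x(39) = 1, x(40) = 11, x(41) = 28, x(42) = 3, x(43) = 27, x(44) = 22, x(45) = 21, x(46) = 23, x(47) = 28, x(48) = 31, x(49) = 7, x(50) = 30.
The sequence repeats with period 48.

48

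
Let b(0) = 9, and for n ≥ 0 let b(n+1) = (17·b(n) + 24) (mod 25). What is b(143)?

We have b(0) = 9, b(1) = 2, b(2) = 8, b(3) = 10, b(4) = 19, b(5) = 22, b(6) = 23, b(7) = 15, b(8) = 4, b(9) = 17, b(10) = 13, b(11) = 20, b(12) = 14, b(13) = 12, b(14) = 3, b(15) = 0, b(16) = 24, b(17) = 7, b(18) = 18, b(19) = 5, b(20) = 9.
Since b(20) = b(0) = 9, the sequence is periodic with period 20.
So b(143) = b(0 + ((143-0) mod 20)) = b(3) = 10.

10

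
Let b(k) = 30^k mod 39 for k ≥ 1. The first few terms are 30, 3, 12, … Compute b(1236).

b(1) = 30, b(2) = 3, b(3) = 12, b(4) = 9, b(5) = 36, b(6) = 27, b(7) = 30.
The sequence repeats with period 6.
(1236 - 1) mod 6 = 5, so b(1236) = b(6) = 27.

27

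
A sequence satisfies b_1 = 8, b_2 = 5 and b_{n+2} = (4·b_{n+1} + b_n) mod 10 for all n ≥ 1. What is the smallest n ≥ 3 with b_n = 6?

5

Listing terms: b_1 = 8, b_2 = 5, b_3 = 8, b_4 = 7, b_5 = 6, b_6 = 1, b_7 = 0, b_8 = 1, b_9 = 4, b_{10} = 7, b_{11} = 2, b_{12} = 5, b_{13} = 2, b_{14} = 3, b_{15} = 4, b_{16} = 9, b_{17} = 0, b_{18} = 9, b_{19} = 6, b_{20} = 3, b_{21} = 8, b_{22} = 5.
The sequence repeats with period 20.
The value 6 first appears (with n ≥ 3) at b_5.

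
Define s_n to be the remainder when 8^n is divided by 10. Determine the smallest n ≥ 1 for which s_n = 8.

1

Computing terms: s_0 = 1,  s_1 = 8,  s_2 = 4,  s_3 = 2,  s_4 = 6,  s_5 = 8.
Since s_5 = s_1 = 8, the sequence is eventually periodic: after a pre-period of length 1 it cycles with period 4.
The value 8 first appears (with n ≥ 1) at s_1.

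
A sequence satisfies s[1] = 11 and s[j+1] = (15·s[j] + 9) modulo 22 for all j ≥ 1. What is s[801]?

Listing terms: s[1] = 11, s[2] = 20, s[3] = 1, s[4] = 2, s[5] = 17, s[6] = 0, s[7] = 9, s[8] = 12, s[9] = 13, s[10] = 6, s[11] = 11.
Since s[11] = s[1] = 11, the sequence is periodic with period 10.
(801 - 1) mod 10 = 0, so s[801] = s[1] = 11.

11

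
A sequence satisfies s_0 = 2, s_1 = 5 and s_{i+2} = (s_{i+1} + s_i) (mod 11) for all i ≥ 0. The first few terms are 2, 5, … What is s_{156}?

6

Listing terms: s_0 = 2; s_1 = 5; s_2 = 7; s_3 = 1; s_4 = 8; s_5 = 9; s_6 = 6; s_7 = 4; s_8 = 10; s_9 = 3; s_{10} = 2; s_{11} = 5.
Since (s_{10}, s_{11}) = (s_0, s_1) = (2, 5) (two consecutive terms determine the rest), the sequence is periodic with period 10.
So s_{156} = s_{0 + ((156-0) mod 10)} = s_6 = 6.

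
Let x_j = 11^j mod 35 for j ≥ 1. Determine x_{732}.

1

x_1 = 11; x_2 = 16; x_3 = 1; x_4 = 11.
Since x_4 = x_1 = 11, the sequence is periodic with period 3.
(732 - 1) mod 3 = 2, so x_{732} = x_3 = 1.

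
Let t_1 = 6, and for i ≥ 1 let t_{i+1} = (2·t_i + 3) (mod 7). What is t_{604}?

Listing terms: t_1 = 6,  t_2 = 1,  t_3 = 5,  t_4 = 6.
Since t_4 = t_1 = 6, the sequence is periodic with period 3.
So t_{604} = t_{1 + ((604-1) mod 3)} = t_1 = 6.

6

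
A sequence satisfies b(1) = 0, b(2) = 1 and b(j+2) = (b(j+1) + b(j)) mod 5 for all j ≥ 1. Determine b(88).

Listing terms: b(1) = 0, b(2) = 1, b(3) = 1, b(4) = 2, b(5) = 3, b(6) = 0, b(7) = 3, b(8) = 3, b(9) = 1, b(10) = 4, b(11) = 0, b(12) = 4, b(13) = 4, b(14) = 3, b(15) = 2, b(16) = 0, b(17) = 2, b(18) = 2, b(19) = 4, b(20) = 1, b(21) = 0, b(22) = 1.
The sequence repeats with period 20.
(88 - 1) mod 20 = 7, so b(88) = b(8) = 3.

3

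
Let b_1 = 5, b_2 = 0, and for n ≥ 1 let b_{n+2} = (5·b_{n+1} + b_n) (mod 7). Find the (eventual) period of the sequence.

Listing terms: b_1 = 5; b_2 = 0; b_3 = 5; b_4 = 4; b_5 = 4; b_6 = 3; b_7 = 5; b_8 = 0.
The sequence repeats with period 6.

6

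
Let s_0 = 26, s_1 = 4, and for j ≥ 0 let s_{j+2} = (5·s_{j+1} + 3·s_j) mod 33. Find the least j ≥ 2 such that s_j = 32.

2

s_0 = 26; s_1 = 4; s_2 = 32; s_3 = 7; s_4 = 32; s_5 = 16; s_6 = 11; s_7 = 4; s_8 = 20; s_9 = 13; s_{10} = 26; s_{11} = 4.
Since (s_{10}, s_{11}) = (s_0, s_1) = (26, 4) (two consecutive terms determine the rest), the sequence is periodic with period 10.
The value 32 first appears (with j ≥ 2) at s_2.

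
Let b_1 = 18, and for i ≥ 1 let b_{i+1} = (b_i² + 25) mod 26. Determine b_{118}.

21

Listing terms: b_1 = 18, b_2 = 11, b_3 = 16, b_4 = 21, b_5 = 24, b_6 = 3, b_7 = 8, b_8 = 11.
Since b_8 = b_2 = 11, the sequence is eventually periodic: after a pre-period of length 1 it cycles with period 6.
For i ≥ 2, b_i depends only on (i - 2) mod 6. (118 - 2) mod 6 = 2, so b_{118} = b_4 = 21.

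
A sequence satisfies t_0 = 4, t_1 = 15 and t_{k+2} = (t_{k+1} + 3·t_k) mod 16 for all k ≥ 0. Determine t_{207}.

t_0 = 4; t_1 = 15; t_2 = 11; t_3 = 8; t_4 = 9; t_5 = 1; t_6 = 12; t_7 = 15; t_8 = 3; t_9 = 0; t_{10} = 9; t_{11} = 9; t_{12} = 4; t_{13} = 15.
The sequence repeats with period 12.
So t_{207} = t_{0 + ((207-0) mod 12)} = t_3 = 8.

8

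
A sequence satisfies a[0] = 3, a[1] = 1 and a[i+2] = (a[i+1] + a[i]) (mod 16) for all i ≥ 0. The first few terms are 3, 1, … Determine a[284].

Listing terms: a[0] = 3; a[1] = 1; a[2] = 4; a[3] = 5; a[4] = 9; a[5] = 14; a[6] = 7; a[7] = 5; a[8] = 12; a[9] = 1; a[10] = 13; a[11] = 14; a[12] = 11; a[13] = 9; a[14] = 4; a[15] = 13; a[16] = 1; a[17] = 14; a[18] = 15; a[19] = 13; a[20] = 12; a[21] = 9; a[22] = 5; a[23] = 14; a[24] = 3; a[25] = 1.
Since (a[24], a[25]) = (a[0], a[1]) = (3, 1) (two consecutive terms determine the rest), the sequence is periodic with period 24.
(284 - 0) mod 24 = 20, so a[284] = a[20] = 12.

12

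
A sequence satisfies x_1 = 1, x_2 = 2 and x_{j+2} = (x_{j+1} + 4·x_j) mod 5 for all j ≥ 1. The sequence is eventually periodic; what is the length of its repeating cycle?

6

Computing terms: x_1 = 1,  x_2 = 2,  x_3 = 1,  x_4 = 4,  x_5 = 3,  x_6 = 4,  x_7 = 1,  x_8 = 2.
The sequence repeats with period 6.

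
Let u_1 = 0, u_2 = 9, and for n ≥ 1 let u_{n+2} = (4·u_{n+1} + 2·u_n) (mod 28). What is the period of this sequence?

48

Listing terms: u_1 = 0; u_2 = 9; u_3 = 8; u_4 = 22; u_5 = 20; u_6 = 12; u_7 = 4; u_8 = 12; u_9 = 0; u_{10} = 24; u_{11} = 12; u_{12} = 12; u_{13} = 16; u_{14} = 4; u_{15} = 20; u_{16} = 4; u_{17} = 0; u_{18} = 8; u_{19} = 4; u_{20} = 4; u_{21} = 24; u_{22} = 20; u_{23} = 16; u_{24} = 20; u_{25} = 0; u_{26} = 12; u_{27} = 20; u_{28} = 20; u_{29} = 8; u_{30} = 16; u_{31} = 24; u_{32} = 16; u_{33} = 0; u_{34} = 4; u_{35} = 16; u_{36} = 16; u_{37} = 12; u_{38} = 24; u_{39} = 8; u_{40} = 24; u_{41} = 0; u_{42} = 20; u_{43} = 24; u_{44} = 24; u_{45} = 4; u_{46} = 8; u_{47} = 12; u_{48} = 8; u_{49} = 0; u_{50} = 16; u_{51} = 8; u_{52} = 8; u_{53} = 20; u_{54} = 12.
Since (u_{53}, u_{54}) = (u_5, u_6) = (20, 12) (two consecutive terms determine the rest), the sequence is eventually periodic: after a pre-period of length 4 it cycles with period 48.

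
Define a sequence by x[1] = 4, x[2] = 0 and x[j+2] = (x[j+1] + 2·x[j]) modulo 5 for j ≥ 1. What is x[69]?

4

Computing terms: x[1] = 4, x[2] = 0, x[3] = 3, x[4] = 3, x[5] = 4, x[6] = 0.
The sequence repeats with period 4.
(69 - 1) mod 4 = 0, so x[69] = x[1] = 4.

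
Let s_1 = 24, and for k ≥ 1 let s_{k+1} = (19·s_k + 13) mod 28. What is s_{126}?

We have s_1 = 24; s_2 = 21; s_3 = 20; s_4 = 1; s_5 = 4; s_6 = 5; s_7 = 24.
Since s_7 = s_1 = 24, the sequence is periodic with period 6.
(126 - 1) mod 6 = 5, so s_{126} = s_6 = 5.

5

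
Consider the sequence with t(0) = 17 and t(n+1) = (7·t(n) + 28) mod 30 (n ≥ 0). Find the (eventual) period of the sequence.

t(0) = 17,  t(1) = 27,  t(2) = 7,  t(3) = 17.
The sequence repeats with period 3.

3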